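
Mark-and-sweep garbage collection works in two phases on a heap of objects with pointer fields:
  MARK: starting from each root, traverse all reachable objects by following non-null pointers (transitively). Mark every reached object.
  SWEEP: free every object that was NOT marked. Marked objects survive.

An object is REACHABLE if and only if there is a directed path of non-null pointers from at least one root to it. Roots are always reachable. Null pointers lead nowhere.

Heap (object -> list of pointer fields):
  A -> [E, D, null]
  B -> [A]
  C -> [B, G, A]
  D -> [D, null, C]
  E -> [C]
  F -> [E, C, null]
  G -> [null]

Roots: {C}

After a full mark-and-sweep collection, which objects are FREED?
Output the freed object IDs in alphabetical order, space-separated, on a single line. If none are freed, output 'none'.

Answer: F

Derivation:
Roots: C
Mark C: refs=B G A, marked=C
Mark B: refs=A, marked=B C
Mark G: refs=null, marked=B C G
Mark A: refs=E D null, marked=A B C G
Mark E: refs=C, marked=A B C E G
Mark D: refs=D null C, marked=A B C D E G
Unmarked (collected): F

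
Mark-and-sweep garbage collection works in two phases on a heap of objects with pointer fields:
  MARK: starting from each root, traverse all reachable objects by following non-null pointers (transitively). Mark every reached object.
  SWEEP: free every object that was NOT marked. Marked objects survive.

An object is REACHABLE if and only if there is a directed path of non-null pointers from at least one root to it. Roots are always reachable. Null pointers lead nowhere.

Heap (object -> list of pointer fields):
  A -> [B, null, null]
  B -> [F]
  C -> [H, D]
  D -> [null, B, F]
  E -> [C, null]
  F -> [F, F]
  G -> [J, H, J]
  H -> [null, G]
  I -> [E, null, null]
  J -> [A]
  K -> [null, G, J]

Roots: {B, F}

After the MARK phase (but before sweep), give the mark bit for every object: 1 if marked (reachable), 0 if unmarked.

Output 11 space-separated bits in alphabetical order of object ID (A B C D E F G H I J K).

Answer: 0 1 0 0 0 1 0 0 0 0 0

Derivation:
Roots: B F
Mark B: refs=F, marked=B
Mark F: refs=F F, marked=B F
Unmarked (collected): A C D E G H I J K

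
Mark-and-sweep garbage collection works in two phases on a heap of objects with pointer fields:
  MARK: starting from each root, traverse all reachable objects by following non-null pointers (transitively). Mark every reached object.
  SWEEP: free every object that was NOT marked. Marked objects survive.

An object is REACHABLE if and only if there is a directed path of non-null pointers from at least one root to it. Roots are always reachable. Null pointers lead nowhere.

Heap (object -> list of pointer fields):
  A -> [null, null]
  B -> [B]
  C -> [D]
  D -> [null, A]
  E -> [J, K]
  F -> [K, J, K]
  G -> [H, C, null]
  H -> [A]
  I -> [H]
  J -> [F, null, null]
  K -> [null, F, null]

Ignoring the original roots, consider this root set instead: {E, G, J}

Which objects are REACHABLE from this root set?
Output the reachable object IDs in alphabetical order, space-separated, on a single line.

Roots: E G J
Mark E: refs=J K, marked=E
Mark G: refs=H C null, marked=E G
Mark J: refs=F null null, marked=E G J
Mark K: refs=null F null, marked=E G J K
Mark H: refs=A, marked=E G H J K
Mark C: refs=D, marked=C E G H J K
Mark F: refs=K J K, marked=C E F G H J K
Mark A: refs=null null, marked=A C E F G H J K
Mark D: refs=null A, marked=A C D E F G H J K
Unmarked (collected): B I

Answer: A C D E F G H J K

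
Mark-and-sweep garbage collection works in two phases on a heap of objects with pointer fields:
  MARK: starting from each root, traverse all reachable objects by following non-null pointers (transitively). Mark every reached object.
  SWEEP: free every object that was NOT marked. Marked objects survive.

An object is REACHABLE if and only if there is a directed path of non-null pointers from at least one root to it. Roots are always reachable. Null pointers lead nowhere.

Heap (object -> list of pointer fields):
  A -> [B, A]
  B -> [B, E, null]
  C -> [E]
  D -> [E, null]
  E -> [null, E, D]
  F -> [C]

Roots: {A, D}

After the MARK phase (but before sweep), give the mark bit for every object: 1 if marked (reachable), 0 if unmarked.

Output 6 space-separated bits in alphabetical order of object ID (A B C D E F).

Roots: A D
Mark A: refs=B A, marked=A
Mark D: refs=E null, marked=A D
Mark B: refs=B E null, marked=A B D
Mark E: refs=null E D, marked=A B D E
Unmarked (collected): C F

Answer: 1 1 0 1 1 0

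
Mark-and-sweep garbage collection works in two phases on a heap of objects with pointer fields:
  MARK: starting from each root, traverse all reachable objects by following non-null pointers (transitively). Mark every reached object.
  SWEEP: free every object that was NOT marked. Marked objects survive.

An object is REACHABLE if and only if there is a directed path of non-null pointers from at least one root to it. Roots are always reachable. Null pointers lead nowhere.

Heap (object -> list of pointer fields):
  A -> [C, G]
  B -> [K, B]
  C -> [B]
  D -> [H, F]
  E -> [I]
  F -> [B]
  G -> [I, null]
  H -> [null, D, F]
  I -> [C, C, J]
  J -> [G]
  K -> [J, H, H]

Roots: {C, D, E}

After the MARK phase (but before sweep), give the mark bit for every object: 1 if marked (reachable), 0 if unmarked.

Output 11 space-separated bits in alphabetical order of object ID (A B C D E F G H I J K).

Roots: C D E
Mark C: refs=B, marked=C
Mark D: refs=H F, marked=C D
Mark E: refs=I, marked=C D E
Mark B: refs=K B, marked=B C D E
Mark H: refs=null D F, marked=B C D E H
Mark F: refs=B, marked=B C D E F H
Mark I: refs=C C J, marked=B C D E F H I
Mark K: refs=J H H, marked=B C D E F H I K
Mark J: refs=G, marked=B C D E F H I J K
Mark G: refs=I null, marked=B C D E F G H I J K
Unmarked (collected): A

Answer: 0 1 1 1 1 1 1 1 1 1 1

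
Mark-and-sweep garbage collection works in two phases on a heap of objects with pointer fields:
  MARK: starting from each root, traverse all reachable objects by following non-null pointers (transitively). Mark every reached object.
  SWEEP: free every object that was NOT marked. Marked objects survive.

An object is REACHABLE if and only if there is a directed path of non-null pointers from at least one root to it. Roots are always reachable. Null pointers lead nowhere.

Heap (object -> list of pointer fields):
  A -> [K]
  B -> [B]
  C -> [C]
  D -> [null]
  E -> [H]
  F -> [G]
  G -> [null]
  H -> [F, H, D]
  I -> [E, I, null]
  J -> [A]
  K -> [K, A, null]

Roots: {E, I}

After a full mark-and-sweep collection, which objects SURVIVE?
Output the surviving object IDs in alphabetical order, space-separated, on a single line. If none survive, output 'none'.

Roots: E I
Mark E: refs=H, marked=E
Mark I: refs=E I null, marked=E I
Mark H: refs=F H D, marked=E H I
Mark F: refs=G, marked=E F H I
Mark D: refs=null, marked=D E F H I
Mark G: refs=null, marked=D E F G H I
Unmarked (collected): A B C J K

Answer: D E F G H I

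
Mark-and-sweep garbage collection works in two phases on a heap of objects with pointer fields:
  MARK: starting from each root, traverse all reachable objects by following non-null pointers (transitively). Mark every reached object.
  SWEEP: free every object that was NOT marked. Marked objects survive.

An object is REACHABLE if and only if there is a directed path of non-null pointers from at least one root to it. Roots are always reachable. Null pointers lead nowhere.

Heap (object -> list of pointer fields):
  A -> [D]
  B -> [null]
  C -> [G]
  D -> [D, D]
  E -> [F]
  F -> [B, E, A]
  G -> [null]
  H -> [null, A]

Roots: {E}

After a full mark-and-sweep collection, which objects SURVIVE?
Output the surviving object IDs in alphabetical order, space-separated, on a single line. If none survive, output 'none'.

Answer: A B D E F

Derivation:
Roots: E
Mark E: refs=F, marked=E
Mark F: refs=B E A, marked=E F
Mark B: refs=null, marked=B E F
Mark A: refs=D, marked=A B E F
Mark D: refs=D D, marked=A B D E F
Unmarked (collected): C G H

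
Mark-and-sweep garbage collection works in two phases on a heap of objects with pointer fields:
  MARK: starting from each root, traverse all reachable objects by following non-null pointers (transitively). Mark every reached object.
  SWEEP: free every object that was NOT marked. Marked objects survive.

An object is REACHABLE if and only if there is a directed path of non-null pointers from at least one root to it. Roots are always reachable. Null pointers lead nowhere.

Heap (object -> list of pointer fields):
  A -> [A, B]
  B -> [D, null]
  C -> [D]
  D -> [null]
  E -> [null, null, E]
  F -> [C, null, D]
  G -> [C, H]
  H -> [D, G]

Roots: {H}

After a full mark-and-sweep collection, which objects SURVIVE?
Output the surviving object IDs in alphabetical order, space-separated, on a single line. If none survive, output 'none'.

Answer: C D G H

Derivation:
Roots: H
Mark H: refs=D G, marked=H
Mark D: refs=null, marked=D H
Mark G: refs=C H, marked=D G H
Mark C: refs=D, marked=C D G H
Unmarked (collected): A B E F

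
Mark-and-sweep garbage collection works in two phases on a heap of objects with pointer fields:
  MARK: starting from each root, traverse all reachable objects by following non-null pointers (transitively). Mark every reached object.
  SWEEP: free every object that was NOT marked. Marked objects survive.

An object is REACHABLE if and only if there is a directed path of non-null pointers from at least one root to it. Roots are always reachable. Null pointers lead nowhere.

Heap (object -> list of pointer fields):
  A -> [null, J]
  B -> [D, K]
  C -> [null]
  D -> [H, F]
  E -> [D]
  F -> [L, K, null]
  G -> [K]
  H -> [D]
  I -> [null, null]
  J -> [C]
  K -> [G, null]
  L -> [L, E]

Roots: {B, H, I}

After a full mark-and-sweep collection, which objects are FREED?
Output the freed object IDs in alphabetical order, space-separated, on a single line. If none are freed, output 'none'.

Answer: A C J

Derivation:
Roots: B H I
Mark B: refs=D K, marked=B
Mark H: refs=D, marked=B H
Mark I: refs=null null, marked=B H I
Mark D: refs=H F, marked=B D H I
Mark K: refs=G null, marked=B D H I K
Mark F: refs=L K null, marked=B D F H I K
Mark G: refs=K, marked=B D F G H I K
Mark L: refs=L E, marked=B D F G H I K L
Mark E: refs=D, marked=B D E F G H I K L
Unmarked (collected): A C J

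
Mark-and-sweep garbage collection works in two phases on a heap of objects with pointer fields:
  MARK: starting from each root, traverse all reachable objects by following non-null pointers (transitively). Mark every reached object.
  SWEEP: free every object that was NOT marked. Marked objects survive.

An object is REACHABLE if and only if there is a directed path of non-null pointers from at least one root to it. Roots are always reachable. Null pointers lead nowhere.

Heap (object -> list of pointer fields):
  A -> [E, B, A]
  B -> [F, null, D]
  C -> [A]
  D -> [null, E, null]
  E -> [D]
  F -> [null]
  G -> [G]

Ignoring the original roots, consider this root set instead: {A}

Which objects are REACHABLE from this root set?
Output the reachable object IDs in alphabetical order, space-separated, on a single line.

Roots: A
Mark A: refs=E B A, marked=A
Mark E: refs=D, marked=A E
Mark B: refs=F null D, marked=A B E
Mark D: refs=null E null, marked=A B D E
Mark F: refs=null, marked=A B D E F
Unmarked (collected): C G

Answer: A B D E F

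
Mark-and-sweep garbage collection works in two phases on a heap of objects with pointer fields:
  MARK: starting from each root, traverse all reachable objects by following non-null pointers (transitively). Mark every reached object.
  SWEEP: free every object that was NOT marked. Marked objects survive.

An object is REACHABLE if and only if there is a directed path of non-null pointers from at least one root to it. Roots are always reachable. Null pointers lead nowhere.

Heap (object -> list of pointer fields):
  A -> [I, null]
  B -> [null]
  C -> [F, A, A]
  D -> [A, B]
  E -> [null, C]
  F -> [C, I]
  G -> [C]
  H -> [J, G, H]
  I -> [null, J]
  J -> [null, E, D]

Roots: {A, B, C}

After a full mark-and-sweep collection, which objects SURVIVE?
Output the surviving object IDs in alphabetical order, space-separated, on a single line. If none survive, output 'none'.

Roots: A B C
Mark A: refs=I null, marked=A
Mark B: refs=null, marked=A B
Mark C: refs=F A A, marked=A B C
Mark I: refs=null J, marked=A B C I
Mark F: refs=C I, marked=A B C F I
Mark J: refs=null E D, marked=A B C F I J
Mark E: refs=null C, marked=A B C E F I J
Mark D: refs=A B, marked=A B C D E F I J
Unmarked (collected): G H

Answer: A B C D E F I J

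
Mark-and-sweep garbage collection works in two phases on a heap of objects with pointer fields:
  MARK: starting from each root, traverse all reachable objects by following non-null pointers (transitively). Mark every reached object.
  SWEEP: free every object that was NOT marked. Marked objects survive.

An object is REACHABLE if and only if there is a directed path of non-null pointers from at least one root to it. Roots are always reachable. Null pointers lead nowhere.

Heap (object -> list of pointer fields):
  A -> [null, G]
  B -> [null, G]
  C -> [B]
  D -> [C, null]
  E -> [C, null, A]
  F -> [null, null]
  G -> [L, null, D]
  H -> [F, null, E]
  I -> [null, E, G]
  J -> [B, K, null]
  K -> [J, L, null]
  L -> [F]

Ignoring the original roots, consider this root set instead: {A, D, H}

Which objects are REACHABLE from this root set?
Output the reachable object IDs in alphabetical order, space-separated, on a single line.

Roots: A D H
Mark A: refs=null G, marked=A
Mark D: refs=C null, marked=A D
Mark H: refs=F null E, marked=A D H
Mark G: refs=L null D, marked=A D G H
Mark C: refs=B, marked=A C D G H
Mark F: refs=null null, marked=A C D F G H
Mark E: refs=C null A, marked=A C D E F G H
Mark L: refs=F, marked=A C D E F G H L
Mark B: refs=null G, marked=A B C D E F G H L
Unmarked (collected): I J K

Answer: A B C D E F G H L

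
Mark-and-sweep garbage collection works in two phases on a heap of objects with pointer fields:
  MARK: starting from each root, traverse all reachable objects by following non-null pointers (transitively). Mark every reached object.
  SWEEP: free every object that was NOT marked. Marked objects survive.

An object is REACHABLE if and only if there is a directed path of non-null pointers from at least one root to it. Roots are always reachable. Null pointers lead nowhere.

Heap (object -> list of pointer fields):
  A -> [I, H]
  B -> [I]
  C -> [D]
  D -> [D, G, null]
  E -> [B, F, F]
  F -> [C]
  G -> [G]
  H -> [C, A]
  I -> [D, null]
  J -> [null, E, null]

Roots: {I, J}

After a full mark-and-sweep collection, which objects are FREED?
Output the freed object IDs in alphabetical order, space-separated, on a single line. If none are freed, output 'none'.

Roots: I J
Mark I: refs=D null, marked=I
Mark J: refs=null E null, marked=I J
Mark D: refs=D G null, marked=D I J
Mark E: refs=B F F, marked=D E I J
Mark G: refs=G, marked=D E G I J
Mark B: refs=I, marked=B D E G I J
Mark F: refs=C, marked=B D E F G I J
Mark C: refs=D, marked=B C D E F G I J
Unmarked (collected): A H

Answer: A H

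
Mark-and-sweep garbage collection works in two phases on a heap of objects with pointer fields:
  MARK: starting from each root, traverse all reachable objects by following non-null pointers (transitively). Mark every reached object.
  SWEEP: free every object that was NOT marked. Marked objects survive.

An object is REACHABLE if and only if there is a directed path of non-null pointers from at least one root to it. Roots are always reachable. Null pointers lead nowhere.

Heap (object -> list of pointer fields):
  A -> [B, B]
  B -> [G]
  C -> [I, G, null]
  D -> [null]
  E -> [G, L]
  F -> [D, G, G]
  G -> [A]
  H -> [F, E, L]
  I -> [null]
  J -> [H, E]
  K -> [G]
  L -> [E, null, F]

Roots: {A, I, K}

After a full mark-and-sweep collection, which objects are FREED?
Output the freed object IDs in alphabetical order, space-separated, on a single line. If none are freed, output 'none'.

Roots: A I K
Mark A: refs=B B, marked=A
Mark I: refs=null, marked=A I
Mark K: refs=G, marked=A I K
Mark B: refs=G, marked=A B I K
Mark G: refs=A, marked=A B G I K
Unmarked (collected): C D E F H J L

Answer: C D E F H J L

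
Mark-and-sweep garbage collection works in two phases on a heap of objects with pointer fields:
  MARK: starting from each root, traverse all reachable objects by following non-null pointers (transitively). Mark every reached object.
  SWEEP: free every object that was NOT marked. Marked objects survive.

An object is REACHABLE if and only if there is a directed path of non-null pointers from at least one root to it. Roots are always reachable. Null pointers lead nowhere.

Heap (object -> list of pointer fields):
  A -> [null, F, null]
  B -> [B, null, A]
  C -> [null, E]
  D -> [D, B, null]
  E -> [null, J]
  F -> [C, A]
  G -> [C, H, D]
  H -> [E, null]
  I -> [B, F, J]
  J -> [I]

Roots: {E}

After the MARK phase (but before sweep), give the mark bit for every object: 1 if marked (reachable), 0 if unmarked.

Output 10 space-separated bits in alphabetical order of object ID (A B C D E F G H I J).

Answer: 1 1 1 0 1 1 0 0 1 1

Derivation:
Roots: E
Mark E: refs=null J, marked=E
Mark J: refs=I, marked=E J
Mark I: refs=B F J, marked=E I J
Mark B: refs=B null A, marked=B E I J
Mark F: refs=C A, marked=B E F I J
Mark A: refs=null F null, marked=A B E F I J
Mark C: refs=null E, marked=A B C E F I J
Unmarked (collected): D G H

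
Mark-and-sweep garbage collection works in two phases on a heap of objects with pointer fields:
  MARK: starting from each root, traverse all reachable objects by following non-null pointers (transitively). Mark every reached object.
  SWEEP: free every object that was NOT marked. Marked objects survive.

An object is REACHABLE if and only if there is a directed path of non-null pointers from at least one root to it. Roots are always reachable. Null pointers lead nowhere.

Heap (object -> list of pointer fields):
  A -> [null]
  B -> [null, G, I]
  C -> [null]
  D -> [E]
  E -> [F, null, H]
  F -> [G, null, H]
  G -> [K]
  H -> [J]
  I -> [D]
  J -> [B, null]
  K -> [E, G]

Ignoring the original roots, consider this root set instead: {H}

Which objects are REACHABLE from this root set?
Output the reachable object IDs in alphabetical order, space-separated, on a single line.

Answer: B D E F G H I J K

Derivation:
Roots: H
Mark H: refs=J, marked=H
Mark J: refs=B null, marked=H J
Mark B: refs=null G I, marked=B H J
Mark G: refs=K, marked=B G H J
Mark I: refs=D, marked=B G H I J
Mark K: refs=E G, marked=B G H I J K
Mark D: refs=E, marked=B D G H I J K
Mark E: refs=F null H, marked=B D E G H I J K
Mark F: refs=G null H, marked=B D E F G H I J K
Unmarked (collected): A C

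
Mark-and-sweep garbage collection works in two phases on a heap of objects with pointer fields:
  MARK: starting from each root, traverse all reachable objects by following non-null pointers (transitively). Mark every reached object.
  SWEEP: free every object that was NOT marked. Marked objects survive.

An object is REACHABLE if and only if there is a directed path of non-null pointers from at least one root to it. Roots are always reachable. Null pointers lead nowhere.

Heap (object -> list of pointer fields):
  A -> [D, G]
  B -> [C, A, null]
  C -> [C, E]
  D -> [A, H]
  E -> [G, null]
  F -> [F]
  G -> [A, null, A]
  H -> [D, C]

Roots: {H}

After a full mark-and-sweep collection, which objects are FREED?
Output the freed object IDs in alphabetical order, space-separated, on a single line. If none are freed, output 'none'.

Answer: B F

Derivation:
Roots: H
Mark H: refs=D C, marked=H
Mark D: refs=A H, marked=D H
Mark C: refs=C E, marked=C D H
Mark A: refs=D G, marked=A C D H
Mark E: refs=G null, marked=A C D E H
Mark G: refs=A null A, marked=A C D E G H
Unmarked (collected): B F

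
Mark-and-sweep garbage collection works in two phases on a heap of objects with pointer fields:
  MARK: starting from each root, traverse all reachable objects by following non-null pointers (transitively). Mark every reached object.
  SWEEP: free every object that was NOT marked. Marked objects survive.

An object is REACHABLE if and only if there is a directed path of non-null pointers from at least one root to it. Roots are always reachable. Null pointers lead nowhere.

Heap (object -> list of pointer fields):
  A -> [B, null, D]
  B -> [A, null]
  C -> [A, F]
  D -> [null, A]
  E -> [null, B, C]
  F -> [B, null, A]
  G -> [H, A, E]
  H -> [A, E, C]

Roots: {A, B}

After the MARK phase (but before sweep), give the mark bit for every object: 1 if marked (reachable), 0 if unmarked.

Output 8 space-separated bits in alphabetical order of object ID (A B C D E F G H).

Roots: A B
Mark A: refs=B null D, marked=A
Mark B: refs=A null, marked=A B
Mark D: refs=null A, marked=A B D
Unmarked (collected): C E F G H

Answer: 1 1 0 1 0 0 0 0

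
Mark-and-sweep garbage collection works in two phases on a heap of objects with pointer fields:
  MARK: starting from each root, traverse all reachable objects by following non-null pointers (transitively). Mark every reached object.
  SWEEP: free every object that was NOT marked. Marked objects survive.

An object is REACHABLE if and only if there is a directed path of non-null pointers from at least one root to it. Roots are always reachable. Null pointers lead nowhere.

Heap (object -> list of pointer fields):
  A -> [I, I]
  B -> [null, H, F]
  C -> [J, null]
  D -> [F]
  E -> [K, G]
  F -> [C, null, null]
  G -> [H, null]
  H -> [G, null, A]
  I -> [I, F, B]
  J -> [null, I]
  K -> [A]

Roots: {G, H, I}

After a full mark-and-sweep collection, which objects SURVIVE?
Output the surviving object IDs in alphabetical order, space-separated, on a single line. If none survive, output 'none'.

Roots: G H I
Mark G: refs=H null, marked=G
Mark H: refs=G null A, marked=G H
Mark I: refs=I F B, marked=G H I
Mark A: refs=I I, marked=A G H I
Mark F: refs=C null null, marked=A F G H I
Mark B: refs=null H F, marked=A B F G H I
Mark C: refs=J null, marked=A B C F G H I
Mark J: refs=null I, marked=A B C F G H I J
Unmarked (collected): D E K

Answer: A B C F G H I J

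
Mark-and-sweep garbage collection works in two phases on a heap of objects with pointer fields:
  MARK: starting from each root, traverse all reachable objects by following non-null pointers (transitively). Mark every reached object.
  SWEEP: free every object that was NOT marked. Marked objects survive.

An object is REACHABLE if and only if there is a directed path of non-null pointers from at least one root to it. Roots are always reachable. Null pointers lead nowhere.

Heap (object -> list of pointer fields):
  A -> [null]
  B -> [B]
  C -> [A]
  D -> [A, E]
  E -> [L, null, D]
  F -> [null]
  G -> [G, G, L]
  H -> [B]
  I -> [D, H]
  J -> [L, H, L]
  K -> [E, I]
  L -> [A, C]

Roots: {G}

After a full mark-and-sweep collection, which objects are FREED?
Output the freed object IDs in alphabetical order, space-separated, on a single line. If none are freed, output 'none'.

Roots: G
Mark G: refs=G G L, marked=G
Mark L: refs=A C, marked=G L
Mark A: refs=null, marked=A G L
Mark C: refs=A, marked=A C G L
Unmarked (collected): B D E F H I J K

Answer: B D E F H I J K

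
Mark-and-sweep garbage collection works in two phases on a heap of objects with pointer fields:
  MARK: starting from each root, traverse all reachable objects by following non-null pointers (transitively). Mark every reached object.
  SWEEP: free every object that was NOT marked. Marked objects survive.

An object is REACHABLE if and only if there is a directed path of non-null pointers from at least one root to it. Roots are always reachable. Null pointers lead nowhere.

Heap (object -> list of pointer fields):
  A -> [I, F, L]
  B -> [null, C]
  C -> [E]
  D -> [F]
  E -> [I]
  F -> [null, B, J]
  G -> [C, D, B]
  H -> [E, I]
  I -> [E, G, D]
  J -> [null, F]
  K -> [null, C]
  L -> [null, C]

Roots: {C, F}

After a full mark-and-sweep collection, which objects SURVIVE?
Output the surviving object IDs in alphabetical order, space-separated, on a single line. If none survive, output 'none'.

Roots: C F
Mark C: refs=E, marked=C
Mark F: refs=null B J, marked=C F
Mark E: refs=I, marked=C E F
Mark B: refs=null C, marked=B C E F
Mark J: refs=null F, marked=B C E F J
Mark I: refs=E G D, marked=B C E F I J
Mark G: refs=C D B, marked=B C E F G I J
Mark D: refs=F, marked=B C D E F G I J
Unmarked (collected): A H K L

Answer: B C D E F G I J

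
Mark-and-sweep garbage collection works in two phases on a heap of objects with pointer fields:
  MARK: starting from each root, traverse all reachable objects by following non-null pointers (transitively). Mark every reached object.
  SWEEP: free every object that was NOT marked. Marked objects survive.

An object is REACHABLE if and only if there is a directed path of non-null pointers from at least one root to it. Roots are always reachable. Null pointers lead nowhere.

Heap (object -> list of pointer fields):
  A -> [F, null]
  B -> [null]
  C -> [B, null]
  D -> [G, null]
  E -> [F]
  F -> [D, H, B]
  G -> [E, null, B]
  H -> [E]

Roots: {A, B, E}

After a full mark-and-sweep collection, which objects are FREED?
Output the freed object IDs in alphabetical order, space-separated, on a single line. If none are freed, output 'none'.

Answer: C

Derivation:
Roots: A B E
Mark A: refs=F null, marked=A
Mark B: refs=null, marked=A B
Mark E: refs=F, marked=A B E
Mark F: refs=D H B, marked=A B E F
Mark D: refs=G null, marked=A B D E F
Mark H: refs=E, marked=A B D E F H
Mark G: refs=E null B, marked=A B D E F G H
Unmarked (collected): C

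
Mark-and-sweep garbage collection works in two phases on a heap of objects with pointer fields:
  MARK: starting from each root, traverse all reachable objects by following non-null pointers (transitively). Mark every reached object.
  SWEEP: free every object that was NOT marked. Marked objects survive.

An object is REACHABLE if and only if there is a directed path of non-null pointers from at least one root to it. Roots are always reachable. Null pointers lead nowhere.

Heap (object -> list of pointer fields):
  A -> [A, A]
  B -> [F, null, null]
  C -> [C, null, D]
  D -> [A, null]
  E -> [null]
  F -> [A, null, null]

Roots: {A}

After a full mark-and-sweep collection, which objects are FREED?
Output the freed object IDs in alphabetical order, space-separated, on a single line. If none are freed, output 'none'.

Answer: B C D E F

Derivation:
Roots: A
Mark A: refs=A A, marked=A
Unmarked (collected): B C D E F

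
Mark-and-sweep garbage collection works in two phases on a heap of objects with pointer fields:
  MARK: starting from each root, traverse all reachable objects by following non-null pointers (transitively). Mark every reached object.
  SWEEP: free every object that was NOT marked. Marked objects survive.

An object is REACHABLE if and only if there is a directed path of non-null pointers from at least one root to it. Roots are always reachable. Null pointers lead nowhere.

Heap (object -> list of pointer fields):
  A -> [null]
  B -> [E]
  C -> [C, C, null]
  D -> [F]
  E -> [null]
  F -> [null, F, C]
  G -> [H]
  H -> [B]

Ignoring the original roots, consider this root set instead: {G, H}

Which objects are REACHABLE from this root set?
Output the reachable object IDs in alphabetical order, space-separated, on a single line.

Answer: B E G H

Derivation:
Roots: G H
Mark G: refs=H, marked=G
Mark H: refs=B, marked=G H
Mark B: refs=E, marked=B G H
Mark E: refs=null, marked=B E G H
Unmarked (collected): A C D F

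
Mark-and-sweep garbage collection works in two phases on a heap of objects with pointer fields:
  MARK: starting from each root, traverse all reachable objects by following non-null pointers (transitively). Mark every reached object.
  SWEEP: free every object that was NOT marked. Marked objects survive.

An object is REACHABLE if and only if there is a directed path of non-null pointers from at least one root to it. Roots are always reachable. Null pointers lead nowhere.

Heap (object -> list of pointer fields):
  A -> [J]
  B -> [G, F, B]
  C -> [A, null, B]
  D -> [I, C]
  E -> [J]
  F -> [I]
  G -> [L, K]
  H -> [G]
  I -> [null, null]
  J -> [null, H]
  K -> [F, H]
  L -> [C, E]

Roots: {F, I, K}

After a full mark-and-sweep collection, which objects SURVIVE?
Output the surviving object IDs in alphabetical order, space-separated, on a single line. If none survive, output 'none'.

Roots: F I K
Mark F: refs=I, marked=F
Mark I: refs=null null, marked=F I
Mark K: refs=F H, marked=F I K
Mark H: refs=G, marked=F H I K
Mark G: refs=L K, marked=F G H I K
Mark L: refs=C E, marked=F G H I K L
Mark C: refs=A null B, marked=C F G H I K L
Mark E: refs=J, marked=C E F G H I K L
Mark A: refs=J, marked=A C E F G H I K L
Mark B: refs=G F B, marked=A B C E F G H I K L
Mark J: refs=null H, marked=A B C E F G H I J K L
Unmarked (collected): D

Answer: A B C E F G H I J K L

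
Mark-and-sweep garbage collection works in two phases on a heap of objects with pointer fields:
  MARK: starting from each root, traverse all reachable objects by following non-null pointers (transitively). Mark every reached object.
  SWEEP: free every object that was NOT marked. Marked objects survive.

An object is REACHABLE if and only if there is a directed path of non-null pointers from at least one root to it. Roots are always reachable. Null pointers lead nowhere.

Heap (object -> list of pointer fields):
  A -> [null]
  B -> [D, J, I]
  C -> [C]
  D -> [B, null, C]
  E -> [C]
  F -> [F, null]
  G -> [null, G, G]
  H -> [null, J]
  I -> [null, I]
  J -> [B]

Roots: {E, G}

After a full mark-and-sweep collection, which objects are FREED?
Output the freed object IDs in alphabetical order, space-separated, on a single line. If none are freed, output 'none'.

Roots: E G
Mark E: refs=C, marked=E
Mark G: refs=null G G, marked=E G
Mark C: refs=C, marked=C E G
Unmarked (collected): A B D F H I J

Answer: A B D F H I J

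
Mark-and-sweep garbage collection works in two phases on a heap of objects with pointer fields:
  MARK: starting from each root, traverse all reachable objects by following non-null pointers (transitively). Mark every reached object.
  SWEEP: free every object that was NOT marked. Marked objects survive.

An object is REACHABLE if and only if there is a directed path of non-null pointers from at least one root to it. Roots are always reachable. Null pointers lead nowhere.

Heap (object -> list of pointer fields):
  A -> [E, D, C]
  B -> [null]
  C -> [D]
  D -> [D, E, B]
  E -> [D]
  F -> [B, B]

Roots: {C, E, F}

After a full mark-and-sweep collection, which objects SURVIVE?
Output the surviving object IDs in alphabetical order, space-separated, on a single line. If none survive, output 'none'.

Answer: B C D E F

Derivation:
Roots: C E F
Mark C: refs=D, marked=C
Mark E: refs=D, marked=C E
Mark F: refs=B B, marked=C E F
Mark D: refs=D E B, marked=C D E F
Mark B: refs=null, marked=B C D E F
Unmarked (collected): A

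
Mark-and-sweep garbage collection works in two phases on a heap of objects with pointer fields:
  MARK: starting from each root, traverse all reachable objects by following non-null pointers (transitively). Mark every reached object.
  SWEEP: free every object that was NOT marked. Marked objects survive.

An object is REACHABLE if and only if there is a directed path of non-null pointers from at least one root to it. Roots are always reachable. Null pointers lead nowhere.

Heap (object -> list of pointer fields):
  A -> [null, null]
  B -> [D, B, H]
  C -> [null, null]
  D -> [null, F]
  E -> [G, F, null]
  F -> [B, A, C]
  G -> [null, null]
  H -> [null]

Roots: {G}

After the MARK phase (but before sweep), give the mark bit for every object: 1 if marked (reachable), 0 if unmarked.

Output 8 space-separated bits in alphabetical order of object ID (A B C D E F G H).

Roots: G
Mark G: refs=null null, marked=G
Unmarked (collected): A B C D E F H

Answer: 0 0 0 0 0 0 1 0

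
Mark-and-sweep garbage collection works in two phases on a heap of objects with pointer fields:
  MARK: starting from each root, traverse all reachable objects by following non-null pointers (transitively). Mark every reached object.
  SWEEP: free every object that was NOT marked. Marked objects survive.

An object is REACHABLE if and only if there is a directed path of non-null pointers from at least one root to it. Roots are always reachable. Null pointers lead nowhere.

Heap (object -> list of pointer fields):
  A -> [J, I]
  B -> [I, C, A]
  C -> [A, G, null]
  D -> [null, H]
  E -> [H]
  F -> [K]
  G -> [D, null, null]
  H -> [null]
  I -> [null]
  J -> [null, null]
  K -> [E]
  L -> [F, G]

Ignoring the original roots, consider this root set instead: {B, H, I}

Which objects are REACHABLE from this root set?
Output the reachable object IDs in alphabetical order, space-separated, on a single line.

Roots: B H I
Mark B: refs=I C A, marked=B
Mark H: refs=null, marked=B H
Mark I: refs=null, marked=B H I
Mark C: refs=A G null, marked=B C H I
Mark A: refs=J I, marked=A B C H I
Mark G: refs=D null null, marked=A B C G H I
Mark J: refs=null null, marked=A B C G H I J
Mark D: refs=null H, marked=A B C D G H I J
Unmarked (collected): E F K L

Answer: A B C D G H I J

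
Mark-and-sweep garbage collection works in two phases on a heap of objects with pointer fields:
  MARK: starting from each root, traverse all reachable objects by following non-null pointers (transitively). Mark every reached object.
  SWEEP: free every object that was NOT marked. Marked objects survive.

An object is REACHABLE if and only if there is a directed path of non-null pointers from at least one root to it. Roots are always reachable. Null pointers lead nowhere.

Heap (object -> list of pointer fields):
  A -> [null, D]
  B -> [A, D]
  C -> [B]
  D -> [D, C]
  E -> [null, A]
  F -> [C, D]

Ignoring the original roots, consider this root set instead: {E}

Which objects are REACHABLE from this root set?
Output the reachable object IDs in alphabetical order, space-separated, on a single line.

Roots: E
Mark E: refs=null A, marked=E
Mark A: refs=null D, marked=A E
Mark D: refs=D C, marked=A D E
Mark C: refs=B, marked=A C D E
Mark B: refs=A D, marked=A B C D E
Unmarked (collected): F

Answer: A B C D E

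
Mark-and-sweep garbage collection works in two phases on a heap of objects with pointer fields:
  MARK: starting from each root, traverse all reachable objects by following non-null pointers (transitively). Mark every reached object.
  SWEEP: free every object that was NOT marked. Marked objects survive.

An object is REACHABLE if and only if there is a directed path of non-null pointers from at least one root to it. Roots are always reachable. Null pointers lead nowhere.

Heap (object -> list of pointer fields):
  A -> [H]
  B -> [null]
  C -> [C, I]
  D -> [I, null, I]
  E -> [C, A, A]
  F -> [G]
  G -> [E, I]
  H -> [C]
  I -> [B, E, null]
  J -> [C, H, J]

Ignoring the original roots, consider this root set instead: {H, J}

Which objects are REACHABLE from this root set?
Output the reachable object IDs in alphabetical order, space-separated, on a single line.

Roots: H J
Mark H: refs=C, marked=H
Mark J: refs=C H J, marked=H J
Mark C: refs=C I, marked=C H J
Mark I: refs=B E null, marked=C H I J
Mark B: refs=null, marked=B C H I J
Mark E: refs=C A A, marked=B C E H I J
Mark A: refs=H, marked=A B C E H I J
Unmarked (collected): D F G

Answer: A B C E H I J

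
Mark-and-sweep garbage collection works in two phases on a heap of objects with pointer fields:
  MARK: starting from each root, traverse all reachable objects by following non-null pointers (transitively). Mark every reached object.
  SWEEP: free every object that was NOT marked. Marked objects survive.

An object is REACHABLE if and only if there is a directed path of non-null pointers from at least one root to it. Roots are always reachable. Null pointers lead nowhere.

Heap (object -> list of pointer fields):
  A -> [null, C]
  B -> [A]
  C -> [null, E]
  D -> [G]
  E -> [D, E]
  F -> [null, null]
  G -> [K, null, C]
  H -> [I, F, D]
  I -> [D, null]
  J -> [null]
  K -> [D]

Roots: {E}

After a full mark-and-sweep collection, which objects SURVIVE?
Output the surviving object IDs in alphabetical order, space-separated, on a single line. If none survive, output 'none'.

Roots: E
Mark E: refs=D E, marked=E
Mark D: refs=G, marked=D E
Mark G: refs=K null C, marked=D E G
Mark K: refs=D, marked=D E G K
Mark C: refs=null E, marked=C D E G K
Unmarked (collected): A B F H I J

Answer: C D E G K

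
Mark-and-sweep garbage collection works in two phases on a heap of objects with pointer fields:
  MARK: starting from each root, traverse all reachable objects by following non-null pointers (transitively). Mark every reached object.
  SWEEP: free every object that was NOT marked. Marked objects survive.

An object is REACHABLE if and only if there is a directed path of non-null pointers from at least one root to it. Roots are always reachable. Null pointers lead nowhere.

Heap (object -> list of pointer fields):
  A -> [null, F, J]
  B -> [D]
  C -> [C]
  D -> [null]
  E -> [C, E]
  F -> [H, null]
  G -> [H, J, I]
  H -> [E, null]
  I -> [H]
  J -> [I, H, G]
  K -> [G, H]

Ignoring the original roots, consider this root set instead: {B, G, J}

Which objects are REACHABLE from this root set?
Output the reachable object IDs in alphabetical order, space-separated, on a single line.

Roots: B G J
Mark B: refs=D, marked=B
Mark G: refs=H J I, marked=B G
Mark J: refs=I H G, marked=B G J
Mark D: refs=null, marked=B D G J
Mark H: refs=E null, marked=B D G H J
Mark I: refs=H, marked=B D G H I J
Mark E: refs=C E, marked=B D E G H I J
Mark C: refs=C, marked=B C D E G H I J
Unmarked (collected): A F K

Answer: B C D E G H I J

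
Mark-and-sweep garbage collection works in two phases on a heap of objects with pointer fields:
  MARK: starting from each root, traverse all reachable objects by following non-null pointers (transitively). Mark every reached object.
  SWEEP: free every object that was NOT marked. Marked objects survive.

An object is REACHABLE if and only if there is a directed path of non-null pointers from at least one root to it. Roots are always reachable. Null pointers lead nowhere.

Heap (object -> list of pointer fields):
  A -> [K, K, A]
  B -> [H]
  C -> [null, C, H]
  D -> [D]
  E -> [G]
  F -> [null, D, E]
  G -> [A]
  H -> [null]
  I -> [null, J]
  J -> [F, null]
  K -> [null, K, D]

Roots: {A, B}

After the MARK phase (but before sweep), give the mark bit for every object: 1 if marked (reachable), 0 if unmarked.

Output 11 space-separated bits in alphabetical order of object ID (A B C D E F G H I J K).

Roots: A B
Mark A: refs=K K A, marked=A
Mark B: refs=H, marked=A B
Mark K: refs=null K D, marked=A B K
Mark H: refs=null, marked=A B H K
Mark D: refs=D, marked=A B D H K
Unmarked (collected): C E F G I J

Answer: 1 1 0 1 0 0 0 1 0 0 1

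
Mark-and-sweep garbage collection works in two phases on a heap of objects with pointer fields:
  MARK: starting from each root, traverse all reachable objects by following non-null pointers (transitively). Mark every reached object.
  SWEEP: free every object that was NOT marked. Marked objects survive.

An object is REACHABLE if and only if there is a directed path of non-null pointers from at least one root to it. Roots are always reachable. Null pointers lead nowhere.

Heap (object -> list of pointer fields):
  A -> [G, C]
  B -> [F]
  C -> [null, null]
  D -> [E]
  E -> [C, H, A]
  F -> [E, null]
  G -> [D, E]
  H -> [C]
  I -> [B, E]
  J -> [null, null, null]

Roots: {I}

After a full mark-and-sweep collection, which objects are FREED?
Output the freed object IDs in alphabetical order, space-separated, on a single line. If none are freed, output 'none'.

Roots: I
Mark I: refs=B E, marked=I
Mark B: refs=F, marked=B I
Mark E: refs=C H A, marked=B E I
Mark F: refs=E null, marked=B E F I
Mark C: refs=null null, marked=B C E F I
Mark H: refs=C, marked=B C E F H I
Mark A: refs=G C, marked=A B C E F H I
Mark G: refs=D E, marked=A B C E F G H I
Mark D: refs=E, marked=A B C D E F G H I
Unmarked (collected): J

Answer: J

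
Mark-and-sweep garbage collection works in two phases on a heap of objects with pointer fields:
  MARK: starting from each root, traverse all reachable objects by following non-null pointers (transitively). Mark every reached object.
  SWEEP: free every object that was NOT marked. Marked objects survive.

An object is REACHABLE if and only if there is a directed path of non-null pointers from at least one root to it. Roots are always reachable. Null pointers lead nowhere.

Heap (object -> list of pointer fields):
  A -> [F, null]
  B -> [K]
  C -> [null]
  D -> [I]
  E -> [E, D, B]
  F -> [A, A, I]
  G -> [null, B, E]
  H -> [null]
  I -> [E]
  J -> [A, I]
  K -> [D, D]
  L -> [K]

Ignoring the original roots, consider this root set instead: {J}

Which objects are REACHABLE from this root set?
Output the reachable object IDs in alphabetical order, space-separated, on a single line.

Roots: J
Mark J: refs=A I, marked=J
Mark A: refs=F null, marked=A J
Mark I: refs=E, marked=A I J
Mark F: refs=A A I, marked=A F I J
Mark E: refs=E D B, marked=A E F I J
Mark D: refs=I, marked=A D E F I J
Mark B: refs=K, marked=A B D E F I J
Mark K: refs=D D, marked=A B D E F I J K
Unmarked (collected): C G H L

Answer: A B D E F I J K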